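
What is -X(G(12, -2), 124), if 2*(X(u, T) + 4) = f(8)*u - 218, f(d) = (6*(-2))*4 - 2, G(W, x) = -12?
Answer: -187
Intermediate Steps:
f(d) = -50 (f(d) = -12*4 - 2 = -48 - 2 = -50)
X(u, T) = -113 - 25*u (X(u, T) = -4 + (-50*u - 218)/2 = -4 + (-218 - 50*u)/2 = -4 + (-109 - 25*u) = -113 - 25*u)
-X(G(12, -2), 124) = -(-113 - 25*(-12)) = -(-113 + 300) = -1*187 = -187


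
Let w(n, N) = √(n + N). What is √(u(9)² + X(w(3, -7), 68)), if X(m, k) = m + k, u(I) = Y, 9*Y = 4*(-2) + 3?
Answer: √(5533 + 162*I)/9 ≈ 8.2658 + 0.12098*I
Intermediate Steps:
Y = -5/9 (Y = (4*(-2) + 3)/9 = (-8 + 3)/9 = (⅑)*(-5) = -5/9 ≈ -0.55556)
w(n, N) = √(N + n)
u(I) = -5/9
X(m, k) = k + m
√(u(9)² + X(w(3, -7), 68)) = √((-5/9)² + (68 + √(-7 + 3))) = √(25/81 + (68 + √(-4))) = √(25/81 + (68 + 2*I)) = √(5533/81 + 2*I)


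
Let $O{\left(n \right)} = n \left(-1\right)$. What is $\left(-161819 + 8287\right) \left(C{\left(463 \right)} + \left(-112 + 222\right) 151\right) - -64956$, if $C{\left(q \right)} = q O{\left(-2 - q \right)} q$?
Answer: $-15306863209784$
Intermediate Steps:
$O{\left(n \right)} = - n$
$C{\left(q \right)} = q^{2} \left(2 + q\right)$ ($C{\left(q \right)} = q \left(- (-2 - q)\right) q = q \left(2 + q\right) q = q^{2} \left(2 + q\right)$)
$\left(-161819 + 8287\right) \left(C{\left(463 \right)} + \left(-112 + 222\right) 151\right) - -64956 = \left(-161819 + 8287\right) \left(463^{2} \left(2 + 463\right) + \left(-112 + 222\right) 151\right) - -64956 = - 153532 \left(214369 \cdot 465 + 110 \cdot 151\right) + 64956 = - 153532 \left(99681585 + 16610\right) + 64956 = \left(-153532\right) 99698195 + 64956 = -15306863274740 + 64956 = -15306863209784$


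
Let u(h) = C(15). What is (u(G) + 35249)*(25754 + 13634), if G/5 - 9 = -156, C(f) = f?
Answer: 1388978432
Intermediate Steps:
G = -735 (G = 45 + 5*(-156) = 45 - 780 = -735)
u(h) = 15
(u(G) + 35249)*(25754 + 13634) = (15 + 35249)*(25754 + 13634) = 35264*39388 = 1388978432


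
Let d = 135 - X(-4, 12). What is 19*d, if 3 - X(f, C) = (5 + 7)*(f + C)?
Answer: 4332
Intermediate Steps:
X(f, C) = 3 - 12*C - 12*f (X(f, C) = 3 - (5 + 7)*(f + C) = 3 - 12*(C + f) = 3 - (12*C + 12*f) = 3 + (-12*C - 12*f) = 3 - 12*C - 12*f)
d = 228 (d = 135 - (3 - 12*12 - 12*(-4)) = 135 - (3 - 144 + 48) = 135 - 1*(-93) = 135 + 93 = 228)
19*d = 19*228 = 4332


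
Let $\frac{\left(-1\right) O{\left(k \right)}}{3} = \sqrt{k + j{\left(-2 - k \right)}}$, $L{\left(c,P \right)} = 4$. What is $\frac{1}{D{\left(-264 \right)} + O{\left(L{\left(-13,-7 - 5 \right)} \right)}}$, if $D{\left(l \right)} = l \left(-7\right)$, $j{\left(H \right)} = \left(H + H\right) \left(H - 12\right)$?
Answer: $\frac{14}{25857} + \frac{\sqrt{55}}{568854} \approx 0.00055448$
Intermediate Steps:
$j{\left(H \right)} = 2 H \left(-12 + H\right)$
$D{\left(l \right)} = - 7 l$
$O{\left(k \right)} = - 3 \sqrt{k + 2 \left(-14 - k\right) \left(-2 - k\right)}$ ($O{\left(k \right)} = - 3 \sqrt{k + 2 \left(-2 - k\right) \left(-12 - \left(2 + k\right)\right)} = - 3 \sqrt{k + 2 \left(-2 - k\right) \left(-14 - k\right)} = - 3 \sqrt{k + 2 \left(-14 - k\right) \left(-2 - k\right)}$)
$\frac{1}{D{\left(-264 \right)} + O{\left(L{\left(-13,-7 - 5 \right)} \right)}} = \frac{1}{\left(-7\right) \left(-264\right) - 3 \sqrt{4 + 2 \left(2 + 4\right) \left(14 + 4\right)}} = \frac{1}{1848 - 3 \sqrt{4 + 2 \cdot 6 \cdot 18}} = \frac{1}{1848 - 3 \sqrt{4 + 216}} = \frac{1}{1848 - 3 \sqrt{220}} = \frac{1}{1848 - 3 \cdot 2 \sqrt{55}} = \frac{1}{1848 - 6 \sqrt{55}}$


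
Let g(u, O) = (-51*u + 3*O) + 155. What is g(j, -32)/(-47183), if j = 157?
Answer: 7948/47183 ≈ 0.16845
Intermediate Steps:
g(u, O) = 155 - 51*u + 3*O
g(j, -32)/(-47183) = (155 - 51*157 + 3*(-32))/(-47183) = (155 - 8007 - 96)*(-1/47183) = -7948*(-1/47183) = 7948/47183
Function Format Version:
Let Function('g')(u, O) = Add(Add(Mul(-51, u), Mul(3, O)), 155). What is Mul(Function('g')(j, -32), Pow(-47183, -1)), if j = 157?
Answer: Rational(7948, 47183) ≈ 0.16845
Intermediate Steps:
Function('g')(u, O) = Add(155, Mul(-51, u), Mul(3, O))
Mul(Function('g')(j, -32), Pow(-47183, -1)) = Mul(Add(155, Mul(-51, 157), Mul(3, -32)), Pow(-47183, -1)) = Mul(Add(155, -8007, -96), Rational(-1, 47183)) = Mul(-7948, Rational(-1, 47183)) = Rational(7948, 47183)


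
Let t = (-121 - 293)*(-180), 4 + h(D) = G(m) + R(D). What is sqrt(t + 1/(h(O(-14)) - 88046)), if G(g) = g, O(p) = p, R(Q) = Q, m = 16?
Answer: sqrt(36107037285377)/22012 ≈ 272.98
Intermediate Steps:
h(D) = 12 + D (h(D) = -4 + (16 + D) = 12 + D)
t = 74520 (t = -414*(-180) = 74520)
sqrt(t + 1/(h(O(-14)) - 88046)) = sqrt(74520 + 1/((12 - 14) - 88046)) = sqrt(74520 + 1/(-2 - 88046)) = sqrt(74520 + 1/(-88048)) = sqrt(74520 - 1/88048) = sqrt(6561336959/88048) = sqrt(36107037285377)/22012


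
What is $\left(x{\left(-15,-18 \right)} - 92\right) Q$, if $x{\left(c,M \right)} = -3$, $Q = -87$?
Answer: $8265$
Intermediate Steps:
$\left(x{\left(-15,-18 \right)} - 92\right) Q = \left(-3 - 92\right) \left(-87\right) = \left(-95\right) \left(-87\right) = 8265$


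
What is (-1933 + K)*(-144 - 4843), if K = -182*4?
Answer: 13270407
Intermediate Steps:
K = -728
(-1933 + K)*(-144 - 4843) = (-1933 - 728)*(-144 - 4843) = -2661*(-4987) = 13270407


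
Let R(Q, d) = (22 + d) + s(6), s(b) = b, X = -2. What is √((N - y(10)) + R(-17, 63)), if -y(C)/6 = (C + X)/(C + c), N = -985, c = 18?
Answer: 3*I*√4858/7 ≈ 29.871*I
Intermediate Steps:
R(Q, d) = 28 + d (R(Q, d) = (22 + d) + 6 = 28 + d)
y(C) = -6*(-2 + C)/(18 + C) (y(C) = -6*(C - 2)/(C + 18) = -6*(-2 + C)/(18 + C))
√((N - y(10)) + R(-17, 63)) = √((-985 - 6*(2 - 1*10)/(18 + 10)) + (28 + 63)) = √((-985 - 6*(2 - 10)/28) + 91) = √((-985 - 6*(-8)/28) + 91) = √((-985 - 1*(-12/7)) + 91) = √((-985 + 12/7) + 91) = √(-6883/7 + 91) = √(-6246/7) = 3*I*√4858/7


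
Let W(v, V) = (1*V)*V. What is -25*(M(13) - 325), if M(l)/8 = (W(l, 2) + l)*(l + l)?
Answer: -80275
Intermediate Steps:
W(v, V) = V**2 (W(v, V) = V*V = V**2)
M(l) = 16*l*(4 + l) (M(l) = 8*((2**2 + l)*(l + l)) = 8*((4 + l)*(2*l)) = 8*(2*l*(4 + l)) = 16*l*(4 + l))
-25*(M(13) - 325) = -25*(16*13*(4 + 13) - 325) = -25*(16*13*17 - 325) = -25*(3536 - 325) = -25*3211 = -80275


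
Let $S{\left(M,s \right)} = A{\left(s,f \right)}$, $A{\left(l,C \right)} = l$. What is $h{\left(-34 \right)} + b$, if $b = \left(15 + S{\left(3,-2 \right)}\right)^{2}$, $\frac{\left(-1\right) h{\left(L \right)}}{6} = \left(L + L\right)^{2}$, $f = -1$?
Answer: $-27575$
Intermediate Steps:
$S{\left(M,s \right)} = s$
$h{\left(L \right)} = - 24 L^{2}$ ($h{\left(L \right)} = - 6 \left(L + L\right)^{2} = - 6 \left(2 L\right)^{2} = - 6 \cdot 4 L^{2} = - 24 L^{2}$)
$b = 169$ ($b = \left(15 - 2\right)^{2} = 13^{2} = 169$)
$h{\left(-34 \right)} + b = - 24 \left(-34\right)^{2} + 169 = \left(-24\right) 1156 + 169 = -27744 + 169 = -27575$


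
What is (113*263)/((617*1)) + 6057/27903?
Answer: 277662142/5738717 ≈ 48.384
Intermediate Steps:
(113*263)/((617*1)) + 6057/27903 = 29719/617 + 6057*(1/27903) = 29719*(1/617) + 2019/9301 = 29719/617 + 2019/9301 = 277662142/5738717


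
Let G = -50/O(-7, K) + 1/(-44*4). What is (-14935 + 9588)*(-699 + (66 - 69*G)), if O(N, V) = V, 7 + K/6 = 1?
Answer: 2056547099/528 ≈ 3.8950e+6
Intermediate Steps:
K = -36 (K = -42 + 6*1 = -42 + 6 = -36)
G = 2191/1584 (G = -50/(-36) + 1/(-44*4) = -50*(-1/36) - 1/44*¼ = 25/18 - 1/176 = 2191/1584 ≈ 1.3832)
(-14935 + 9588)*(-699 + (66 - 69*G)) = (-14935 + 9588)*(-699 + (66 - 69*2191/1584)) = -5347*(-699 + (66 - 50393/528)) = -5347*(-699 - 15545/528) = -5347*(-384617/528) = 2056547099/528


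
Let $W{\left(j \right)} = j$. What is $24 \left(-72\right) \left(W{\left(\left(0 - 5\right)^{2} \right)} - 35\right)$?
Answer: $17280$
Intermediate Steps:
$24 \left(-72\right) \left(W{\left(\left(0 - 5\right)^{2} \right)} - 35\right) = 24 \left(-72\right) \left(\left(0 - 5\right)^{2} - 35\right) = - 1728 \left(\left(-5\right)^{2} - 35\right) = - 1728 \left(25 - 35\right) = \left(-1728\right) \left(-10\right) = 17280$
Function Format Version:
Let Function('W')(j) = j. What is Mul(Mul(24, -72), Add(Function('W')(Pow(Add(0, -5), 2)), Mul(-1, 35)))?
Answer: 17280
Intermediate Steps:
Mul(Mul(24, -72), Add(Function('W')(Pow(Add(0, -5), 2)), Mul(-1, 35))) = Mul(Mul(24, -72), Add(Pow(Add(0, -5), 2), Mul(-1, 35))) = Mul(-1728, Add(Pow(-5, 2), -35)) = Mul(-1728, Add(25, -35)) = Mul(-1728, -10) = 17280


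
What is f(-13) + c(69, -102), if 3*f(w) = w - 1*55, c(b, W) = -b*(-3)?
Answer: 553/3 ≈ 184.33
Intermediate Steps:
c(b, W) = 3*b
f(w) = -55/3 + w/3 (f(w) = (w - 1*55)/3 = (w - 55)/3 = (-55 + w)/3 = -55/3 + w/3)
f(-13) + c(69, -102) = (-55/3 + (1/3)*(-13)) + 3*69 = (-55/3 - 13/3) + 207 = -68/3 + 207 = 553/3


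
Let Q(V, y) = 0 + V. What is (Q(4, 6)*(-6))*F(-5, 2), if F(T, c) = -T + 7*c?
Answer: -456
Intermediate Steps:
Q(V, y) = V
(Q(4, 6)*(-6))*F(-5, 2) = (4*(-6))*(-1*(-5) + 7*2) = -24*(5 + 14) = -24*19 = -456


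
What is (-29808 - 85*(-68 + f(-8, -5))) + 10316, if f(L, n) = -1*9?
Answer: -12947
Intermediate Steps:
f(L, n) = -9
(-29808 - 85*(-68 + f(-8, -5))) + 10316 = (-29808 - 85*(-68 - 9)) + 10316 = (-29808 - 85*(-77)) + 10316 = (-29808 + 6545) + 10316 = -23263 + 10316 = -12947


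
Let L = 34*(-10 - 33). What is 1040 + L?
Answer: -422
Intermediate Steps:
L = -1462 (L = 34*(-43) = -1462)
1040 + L = 1040 - 1462 = -422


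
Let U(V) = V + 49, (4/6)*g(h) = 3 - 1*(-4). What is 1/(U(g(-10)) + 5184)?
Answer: 2/10487 ≈ 0.00019071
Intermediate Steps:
g(h) = 21/2 (g(h) = 3*(3 - 1*(-4))/2 = 3*(3 + 4)/2 = (3/2)*7 = 21/2)
U(V) = 49 + V
1/(U(g(-10)) + 5184) = 1/((49 + 21/2) + 5184) = 1/(119/2 + 5184) = 1/(10487/2) = 2/10487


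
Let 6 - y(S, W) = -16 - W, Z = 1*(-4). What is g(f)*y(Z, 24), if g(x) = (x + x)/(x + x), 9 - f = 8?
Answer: 46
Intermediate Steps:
f = 1 (f = 9 - 1*8 = 9 - 8 = 1)
Z = -4
g(x) = 1 (g(x) = (2*x)/((2*x)) = (2*x)*(1/(2*x)) = 1)
y(S, W) = 22 + W (y(S, W) = 6 - (-16 - W) = 6 + (16 + W) = 22 + W)
g(f)*y(Z, 24) = 1*(22 + 24) = 1*46 = 46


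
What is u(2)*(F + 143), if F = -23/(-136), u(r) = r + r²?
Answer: 58413/68 ≈ 859.01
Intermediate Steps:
F = 23/136 (F = -23*(-1/136) = 23/136 ≈ 0.16912)
u(2)*(F + 143) = (2*(1 + 2))*(23/136 + 143) = (2*3)*(19471/136) = 6*(19471/136) = 58413/68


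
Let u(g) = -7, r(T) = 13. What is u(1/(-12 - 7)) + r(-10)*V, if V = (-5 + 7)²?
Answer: 45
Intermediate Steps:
V = 4 (V = 2² = 4)
u(1/(-12 - 7)) + r(-10)*V = -7 + 13*4 = -7 + 52 = 45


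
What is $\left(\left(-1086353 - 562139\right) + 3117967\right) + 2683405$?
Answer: $4152880$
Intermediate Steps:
$\left(\left(-1086353 - 562139\right) + 3117967\right) + 2683405 = \left(-1648492 + 3117967\right) + 2683405 = 1469475 + 2683405 = 4152880$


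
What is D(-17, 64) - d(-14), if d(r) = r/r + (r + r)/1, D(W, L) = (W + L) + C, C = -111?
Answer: -37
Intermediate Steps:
D(W, L) = -111 + L + W (D(W, L) = (W + L) - 111 = (L + W) - 111 = -111 + L + W)
d(r) = 1 + 2*r (d(r) = 1 + (2*r)*1 = 1 + 2*r)
D(-17, 64) - d(-14) = (-111 + 64 - 17) - (1 + 2*(-14)) = -64 - (1 - 28) = -64 - 1*(-27) = -64 + 27 = -37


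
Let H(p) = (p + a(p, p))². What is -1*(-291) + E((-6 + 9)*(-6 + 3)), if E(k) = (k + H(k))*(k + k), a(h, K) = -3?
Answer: -2139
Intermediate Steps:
H(p) = (-3 + p)² (H(p) = (p - 3)² = (-3 + p)²)
E(k) = 2*k*(k + (-3 + k)²) (E(k) = (k + (-3 + k)²)*(k + k) = (k + (-3 + k)²)*(2*k) = 2*k*(k + (-3 + k)²))
-1*(-291) + E((-6 + 9)*(-6 + 3)) = -1*(-291) + 2*((-6 + 9)*(-6 + 3))*((-6 + 9)*(-6 + 3) + (-3 + (-6 + 9)*(-6 + 3))²) = 291 + 2*(3*(-3))*(3*(-3) + (-3 + 3*(-3))²) = 291 + 2*(-9)*(-9 + (-3 - 9)²) = 291 + 2*(-9)*(-9 + (-12)²) = 291 + 2*(-9)*(-9 + 144) = 291 + 2*(-9)*135 = 291 - 2430 = -2139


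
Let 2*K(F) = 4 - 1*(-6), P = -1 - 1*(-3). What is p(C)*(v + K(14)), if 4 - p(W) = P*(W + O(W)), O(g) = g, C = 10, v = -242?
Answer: 8532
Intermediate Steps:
P = 2 (P = -1 + 3 = 2)
K(F) = 5 (K(F) = (4 - 1*(-6))/2 = (4 + 6)/2 = (½)*10 = 5)
p(W) = 4 - 4*W (p(W) = 4 - 2*(W + W) = 4 - 2*2*W = 4 - 4*W)
p(C)*(v + K(14)) = (4 - 4*10)*(-242 + 5) = (4 - 40)*(-237) = -36*(-237) = 8532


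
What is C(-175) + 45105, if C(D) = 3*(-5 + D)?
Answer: 44565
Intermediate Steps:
C(D) = -15 + 3*D
C(-175) + 45105 = (-15 + 3*(-175)) + 45105 = (-15 - 525) + 45105 = -540 + 45105 = 44565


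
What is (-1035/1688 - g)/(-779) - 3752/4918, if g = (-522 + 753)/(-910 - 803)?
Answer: -1407437701461/1846309638728 ≈ -0.76230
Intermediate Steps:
g = -77/571 (g = 231/(-1713) = 231*(-1/1713) = -77/571 ≈ -0.13485)
(-1035/1688 - g)/(-779) - 3752/4918 = (-1035/1688 - 1*(-77/571))/(-779) - 3752/4918 = (-1035*1/1688 + 77/571)*(-1/779) - 3752*1/4918 = (-1035/1688 + 77/571)*(-1/779) - 1876/2459 = -461009/963848*(-1/779) - 1876/2459 = 461009/750837592 - 1876/2459 = -1407437701461/1846309638728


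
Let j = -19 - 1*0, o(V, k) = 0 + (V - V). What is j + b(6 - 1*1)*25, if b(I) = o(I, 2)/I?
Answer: -19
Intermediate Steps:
o(V, k) = 0 (o(V, k) = 0 + 0 = 0)
b(I) = 0 (b(I) = 0/I = 0)
j = -19 (j = -19 + 0 = -19)
j + b(6 - 1*1)*25 = -19 + 0*25 = -19 + 0 = -19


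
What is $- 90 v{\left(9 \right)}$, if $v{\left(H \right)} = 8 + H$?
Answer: $-1530$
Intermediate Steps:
$- 90 v{\left(9 \right)} = - 90 \left(8 + 9\right) = \left(-90\right) 17 = -1530$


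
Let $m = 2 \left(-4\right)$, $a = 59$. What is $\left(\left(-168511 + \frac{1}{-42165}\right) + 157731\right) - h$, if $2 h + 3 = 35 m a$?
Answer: $- \frac{212385107}{84330} \approx -2518.5$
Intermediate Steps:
$m = -8$
$h = - \frac{16523}{2}$ ($h = - \frac{3}{2} + \frac{35 \left(-8\right) 59}{2} = - \frac{3}{2} + \frac{\left(-280\right) 59}{2} = - \frac{3}{2} + \frac{1}{2} \left(-16520\right) = - \frac{3}{2} - 8260 = - \frac{16523}{2} \approx -8261.5$)
$\left(\left(-168511 + \frac{1}{-42165}\right) + 157731\right) - h = \left(\left(-168511 + \frac{1}{-42165}\right) + 157731\right) - - \frac{16523}{2} = \left(\left(-168511 - \frac{1}{42165}\right) + 157731\right) + \frac{16523}{2} = \left(- \frac{7105266316}{42165} + 157731\right) + \frac{16523}{2} = - \frac{454538701}{42165} + \frac{16523}{2} = - \frac{212385107}{84330}$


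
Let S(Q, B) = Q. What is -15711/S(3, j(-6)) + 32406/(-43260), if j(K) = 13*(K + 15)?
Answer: -37764171/7210 ≈ -5237.8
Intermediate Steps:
j(K) = 195 + 13*K (j(K) = 13*(15 + K) = 195 + 13*K)
-15711/S(3, j(-6)) + 32406/(-43260) = -15711/3 + 32406/(-43260) = -15711*⅓ + 32406*(-1/43260) = -5237 - 5401/7210 = -37764171/7210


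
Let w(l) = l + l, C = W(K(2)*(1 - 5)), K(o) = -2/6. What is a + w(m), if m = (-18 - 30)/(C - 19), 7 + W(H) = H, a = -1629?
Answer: -60129/37 ≈ -1625.1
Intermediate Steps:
K(o) = -1/3 (K(o) = -2*1/6 = -1/3)
W(H) = -7 + H
C = -17/3 (C = -7 - (1 - 5)/3 = -7 - 1/3*(-4) = -7 + 4/3 = -17/3 ≈ -5.6667)
m = 72/37 (m = (-18 - 30)/(-17/3 - 19) = -48/(-74/3) = -48*(-3/74) = 72/37 ≈ 1.9459)
w(l) = 2*l
a + w(m) = -1629 + 2*(72/37) = -1629 + 144/37 = -60129/37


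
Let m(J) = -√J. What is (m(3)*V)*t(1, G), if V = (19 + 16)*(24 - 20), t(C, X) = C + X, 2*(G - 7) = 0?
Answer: -1120*√3 ≈ -1939.9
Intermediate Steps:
G = 7 (G = 7 + (½)*0 = 7 + 0 = 7)
V = 140 (V = 35*4 = 140)
(m(3)*V)*t(1, G) = (-√3*140)*(1 + 7) = -140*√3*8 = -1120*√3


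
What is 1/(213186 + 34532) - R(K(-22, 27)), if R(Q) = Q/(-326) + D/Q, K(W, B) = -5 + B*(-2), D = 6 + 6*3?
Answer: 268964627/1191152003 ≈ 0.22580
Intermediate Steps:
D = 24 (D = 6 + 18 = 24)
K(W, B) = -5 - 2*B
R(Q) = 24/Q - Q/326 (R(Q) = Q/(-326) + 24/Q = Q*(-1/326) + 24/Q = -Q/326 + 24/Q = 24/Q - Q/326)
1/(213186 + 34532) - R(K(-22, 27)) = 1/(213186 + 34532) - (24/(-5 - 2*27) - (-5 - 2*27)/326) = 1/247718 - (24/(-5 - 54) - (-5 - 54)/326) = 1/247718 - (24/(-59) - 1/326*(-59)) = 1/247718 - (24*(-1/59) + 59/326) = 1/247718 - (-24/59 + 59/326) = 1/247718 - 1*(-4343/19234) = 1/247718 + 4343/19234 = 268964627/1191152003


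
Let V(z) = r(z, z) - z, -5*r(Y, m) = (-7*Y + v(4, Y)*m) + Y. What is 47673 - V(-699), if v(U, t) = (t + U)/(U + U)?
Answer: 2398317/40 ≈ 59958.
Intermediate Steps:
v(U, t) = (U + t)/(2*U) (v(U, t) = (U + t)/((2*U)) = (U + t)*(1/(2*U)) = (U + t)/(2*U))
r(Y, m) = 6*Y/5 - m*(½ + Y/8)/5 (r(Y, m) = -((-7*Y + ((½)*(4 + Y)/4)*m) + Y)/5 = -((-7*Y + ((½)*(¼)*(4 + Y))*m) + Y)/5 = -((-7*Y + (½ + Y/8)*m) + Y)/5 = -((-7*Y + m*(½ + Y/8)) + Y)/5 = -(-6*Y + m*(½ + Y/8))/5 = 6*Y/5 - m*(½ + Y/8)/5)
V(z) = z/5 - z*(4 + z)/40 (V(z) = (6*z/5 - z*(4 + z)/40) - z = z/5 - z*(4 + z)/40)
47673 - V(-699) = 47673 - (-699)*(4 - 1*(-699))/40 = 47673 - (-699)*(4 + 699)/40 = 47673 - (-699)*703/40 = 47673 - 1*(-491397/40) = 47673 + 491397/40 = 2398317/40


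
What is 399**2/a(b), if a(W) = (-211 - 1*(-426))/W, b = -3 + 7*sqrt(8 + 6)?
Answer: -477603/215 + 1114407*sqrt(14)/215 ≈ 17173.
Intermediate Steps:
b = -3 + 7*sqrt(14) ≈ 23.192
a(W) = 215/W (a(W) = (-211 + 426)/W = 215/W)
399**2/a(b) = 399**2/((215/(-3 + 7*sqrt(14)))) = 159201*(-3/215 + 7*sqrt(14)/215) = -477603/215 + 1114407*sqrt(14)/215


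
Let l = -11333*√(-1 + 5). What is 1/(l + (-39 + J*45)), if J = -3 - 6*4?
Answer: -1/23920 ≈ -4.1806e-5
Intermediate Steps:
J = -27 (J = -3 - 24 = -27)
l = -22666 (l = -11333*√4 = -11333*2 = -22666)
1/(l + (-39 + J*45)) = 1/(-22666 + (-39 - 27*45)) = 1/(-22666 + (-39 - 1215)) = 1/(-22666 - 1254) = 1/(-23920) = -1/23920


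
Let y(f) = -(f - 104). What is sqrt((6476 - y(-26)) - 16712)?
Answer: I*sqrt(10366) ≈ 101.81*I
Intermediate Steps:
y(f) = 104 - f (y(f) = -(-104 + f) = 104 - f)
sqrt((6476 - y(-26)) - 16712) = sqrt((6476 - (104 - 1*(-26))) - 16712) = sqrt((6476 - (104 + 26)) - 16712) = sqrt((6476 - 1*130) - 16712) = sqrt((6476 - 130) - 16712) = sqrt(6346 - 16712) = sqrt(-10366) = I*sqrt(10366)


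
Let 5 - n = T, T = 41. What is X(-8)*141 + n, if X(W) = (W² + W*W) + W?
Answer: 16884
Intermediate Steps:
X(W) = W + 2*W² (X(W) = (W² + W²) + W = 2*W² + W = W + 2*W²)
n = -36 (n = 5 - 1*41 = 5 - 41 = -36)
X(-8)*141 + n = -8*(1 + 2*(-8))*141 - 36 = -8*(1 - 16)*141 - 36 = -8*(-15)*141 - 36 = 120*141 - 36 = 16920 - 36 = 16884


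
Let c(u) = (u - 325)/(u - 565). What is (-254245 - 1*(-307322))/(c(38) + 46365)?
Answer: 27971579/24434642 ≈ 1.1448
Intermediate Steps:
c(u) = (-325 + u)/(-565 + u)
(-254245 - 1*(-307322))/(c(38) + 46365) = (-254245 - 1*(-307322))/((-325 + 38)/(-565 + 38) + 46365) = (-254245 + 307322)/(-287/(-527) + 46365) = 53077/(-1/527*(-287) + 46365) = 53077/(287/527 + 46365) = 53077/(24434642/527) = 53077*(527/24434642) = 27971579/24434642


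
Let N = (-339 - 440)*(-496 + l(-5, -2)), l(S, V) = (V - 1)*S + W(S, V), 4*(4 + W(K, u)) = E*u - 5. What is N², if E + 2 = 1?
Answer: 2290975878409/16 ≈ 1.4319e+11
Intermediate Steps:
E = -1 (E = -2 + 1 = -1)
W(K, u) = -21/4 - u/4 (W(K, u) = -4 + (-u - 5)/4 = -4 + (-5 - u)/4 = -4 + (-5/4 - u/4) = -21/4 - u/4)
l(S, V) = -21/4 - V/4 + S*(-1 + V) (l(S, V) = (V - 1)*S + (-21/4 - V/4) = (-1 + V)*S + (-21/4 - V/4) = S*(-1 + V) + (-21/4 - V/4) = -21/4 - V/4 + S*(-1 + V))
N = 1513597/4 (N = (-339 - 440)*(-496 + (-21/4 - 1*(-5) - ¼*(-2) - 5*(-2))) = -779*(-496 + (-21/4 + 5 + ½ + 10)) = -779*(-496 + 41/4) = -779*(-1943/4) = 1513597/4 ≈ 3.7840e+5)
N² = (1513597/4)² = 2290975878409/16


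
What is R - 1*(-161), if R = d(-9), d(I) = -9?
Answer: 152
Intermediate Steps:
R = -9
R - 1*(-161) = -9 - 1*(-161) = -9 + 161 = 152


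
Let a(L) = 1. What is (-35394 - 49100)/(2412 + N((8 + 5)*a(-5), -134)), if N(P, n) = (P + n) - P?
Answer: -42247/1139 ≈ -37.091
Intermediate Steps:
N(P, n) = n
(-35394 - 49100)/(2412 + N((8 + 5)*a(-5), -134)) = (-35394 - 49100)/(2412 - 134) = -84494/2278 = -84494*1/2278 = -42247/1139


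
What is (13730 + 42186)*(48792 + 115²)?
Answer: 3467742572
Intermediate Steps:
(13730 + 42186)*(48792 + 115²) = 55916*(48792 + 13225) = 55916*62017 = 3467742572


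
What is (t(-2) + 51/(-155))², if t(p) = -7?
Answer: 1290496/24025 ≈ 53.715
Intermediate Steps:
(t(-2) + 51/(-155))² = (-7 + 51/(-155))² = (-7 + 51*(-1/155))² = (-7 - 51/155)² = (-1136/155)² = 1290496/24025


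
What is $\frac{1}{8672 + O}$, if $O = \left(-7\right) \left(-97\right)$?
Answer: $\frac{1}{9351} \approx 0.00010694$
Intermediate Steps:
$O = 679$
$\frac{1}{8672 + O} = \frac{1}{8672 + 679} = \frac{1}{9351}$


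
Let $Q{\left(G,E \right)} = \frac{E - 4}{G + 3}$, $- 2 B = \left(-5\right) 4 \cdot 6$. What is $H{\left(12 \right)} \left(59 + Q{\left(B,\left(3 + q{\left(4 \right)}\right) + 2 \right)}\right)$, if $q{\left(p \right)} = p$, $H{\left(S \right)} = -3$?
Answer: $- \frac{3722}{21} \approx -177.24$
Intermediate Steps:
$B = 60$ ($B = - \frac{\left(-5\right) 4 \cdot 6}{2} = - \frac{\left(-20\right) 6}{2} = \left(- \frac{1}{2}\right) \left(-120\right) = 60$)
$Q{\left(G,E \right)} = \frac{-4 + E}{3 + G}$
$H{\left(12 \right)} \left(59 + Q{\left(B,\left(3 + q{\left(4 \right)}\right) + 2 \right)}\right) = - 3 \left(59 + \frac{-4 + \left(\left(3 + 4\right) + 2\right)}{3 + 60}\right) = - 3 \left(59 + \frac{-4 + \left(7 + 2\right)}{63}\right) = - 3 \left(59 + \frac{-4 + 9}{63}\right) = - 3 \left(59 + \frac{1}{63} \cdot 5\right) = - 3 \left(59 + \frac{5}{63}\right) = \left(-3\right) \frac{3722}{63} = - \frac{3722}{21}$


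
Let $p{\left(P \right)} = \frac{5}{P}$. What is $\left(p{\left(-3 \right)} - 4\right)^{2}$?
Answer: $\frac{289}{9} \approx 32.111$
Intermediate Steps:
$\left(p{\left(-3 \right)} - 4\right)^{2} = \left(\frac{5}{-3} - 4\right)^{2} = \left(5 \left(- \frac{1}{3}\right) - 4\right)^{2} = \left(- \frac{5}{3} - 4\right)^{2} = \left(- \frac{17}{3}\right)^{2} = \frac{289}{9}$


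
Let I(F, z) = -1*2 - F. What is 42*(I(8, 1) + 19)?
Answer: 378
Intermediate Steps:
I(F, z) = -2 - F
42*(I(8, 1) + 19) = 42*((-2 - 1*8) + 19) = 42*((-2 - 8) + 19) = 42*(-10 + 19) = 42*9 = 378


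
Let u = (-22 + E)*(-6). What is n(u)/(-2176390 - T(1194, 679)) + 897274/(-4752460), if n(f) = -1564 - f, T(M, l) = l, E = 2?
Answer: -972712133633/5173216669870 ≈ -0.18803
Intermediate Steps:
u = 120 (u = (-22 + 2)*(-6) = -20*(-6) = 120)
n(u)/(-2176390 - T(1194, 679)) + 897274/(-4752460) = (-1564 - 1*120)/(-2176390 - 1*679) + 897274/(-4752460) = (-1564 - 120)/(-2176390 - 679) + 897274*(-1/4752460) = -1684/(-2177069) - 448637/2376230 = -1684*(-1/2177069) - 448637/2376230 = 1684/2177069 - 448637/2376230 = -972712133633/5173216669870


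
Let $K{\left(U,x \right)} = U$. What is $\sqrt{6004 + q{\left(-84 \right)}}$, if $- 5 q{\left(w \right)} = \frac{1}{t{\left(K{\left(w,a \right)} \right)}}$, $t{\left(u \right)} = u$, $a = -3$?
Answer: $\frac{\sqrt{264776505}}{210} \approx 77.485$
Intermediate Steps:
$q{\left(w \right)} = - \frac{1}{5 w}$
$\sqrt{6004 + q{\left(-84 \right)}} = \sqrt{6004 - \frac{1}{5 \left(-84\right)}} = \sqrt{6004 - - \frac{1}{420}} = \sqrt{6004 + \frac{1}{420}} = \sqrt{\frac{2521681}{420}} = \frac{\sqrt{264776505}}{210}$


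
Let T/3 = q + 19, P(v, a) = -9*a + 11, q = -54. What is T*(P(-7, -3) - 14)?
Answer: -2520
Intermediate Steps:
P(v, a) = 11 - 9*a
T = -105 (T = 3*(-54 + 19) = 3*(-35) = -105)
T*(P(-7, -3) - 14) = -105*((11 - 9*(-3)) - 14) = -105*((11 + 27) - 14) = -105*(38 - 14) = -105*24 = -2520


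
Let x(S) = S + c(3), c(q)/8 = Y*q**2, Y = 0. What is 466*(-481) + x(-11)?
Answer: -224157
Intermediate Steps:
c(q) = 0 (c(q) = 8*(0*q**2) = 8*0 = 0)
x(S) = S (x(S) = S + 0 = S)
466*(-481) + x(-11) = 466*(-481) - 11 = -224146 - 11 = -224157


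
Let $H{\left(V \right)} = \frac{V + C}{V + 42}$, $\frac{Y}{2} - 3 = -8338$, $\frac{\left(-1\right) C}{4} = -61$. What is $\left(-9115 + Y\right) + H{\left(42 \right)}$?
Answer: $- \frac{1082827}{42} \approx -25782.0$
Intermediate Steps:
$C = 244$ ($C = \left(-4\right) \left(-61\right) = 244$)
$Y = -16670$ ($Y = 6 + 2 \left(-8338\right) = 6 - 16676 = -16670$)
$H{\left(V \right)} = \frac{244 + V}{42 + V}$ ($H{\left(V \right)} = \frac{V + 244}{V + 42} = \frac{244 + V}{42 + V}$)
$\left(-9115 + Y\right) + H{\left(42 \right)} = \left(-9115 - 16670\right) + \frac{244 + 42}{42 + 42} = -25785 + \frac{1}{84} \cdot 286 = -25785 + \frac{143}{42} = - \frac{1082827}{42}$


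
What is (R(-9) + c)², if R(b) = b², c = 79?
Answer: 25600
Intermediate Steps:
(R(-9) + c)² = ((-9)² + 79)² = (81 + 79)² = 160² = 25600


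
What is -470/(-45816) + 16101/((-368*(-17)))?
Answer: 4025129/1557744 ≈ 2.5839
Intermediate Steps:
-470/(-45816) + 16101/((-368*(-17))) = -470*(-1/45816) + 16101/6256 = 235/22908 + 16101*(1/6256) = 235/22908 + 16101/6256 = 4025129/1557744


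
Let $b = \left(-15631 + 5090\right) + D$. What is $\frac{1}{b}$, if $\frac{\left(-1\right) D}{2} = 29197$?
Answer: $- \frac{1}{68935} \approx -1.4506 \cdot 10^{-5}$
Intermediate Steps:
$D = -58394$ ($D = \left(-2\right) 29197 = -58394$)
$b = -68935$ ($b = \left(-15631 + 5090\right) - 58394 = -10541 - 58394 = -68935$)
$\frac{1}{b} = \frac{1}{-68935} = - \frac{1}{68935}$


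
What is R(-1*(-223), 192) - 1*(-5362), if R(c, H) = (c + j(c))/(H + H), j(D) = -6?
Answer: 2059225/384 ≈ 5362.6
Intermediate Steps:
R(c, H) = (-6 + c)/(2*H) (R(c, H) = (c - 6)/(H + H) = (-6 + c)/((2*H)) = (-6 + c)*(1/(2*H)) = (-6 + c)/(2*H))
R(-1*(-223), 192) - 1*(-5362) = (½)*(-6 - 1*(-223))/192 - 1*(-5362) = (½)*(1/192)*(-6 + 223) + 5362 = (½)*(1/192)*217 + 5362 = 217/384 + 5362 = 2059225/384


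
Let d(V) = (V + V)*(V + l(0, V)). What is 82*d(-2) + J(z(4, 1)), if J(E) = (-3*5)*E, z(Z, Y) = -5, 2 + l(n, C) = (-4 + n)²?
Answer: -3861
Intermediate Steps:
l(n, C) = -2 + (-4 + n)²
d(V) = 2*V*(14 + V) (d(V) = (V + V)*(V + (-2 + (-4 + 0)²)) = (2*V)*(V + (-2 + (-4)²)) = (2*V)*(V + (-2 + 16)) = (2*V)*(V + 14) = (2*V)*(14 + V) = 2*V*(14 + V))
J(E) = -15*E
82*d(-2) + J(z(4, 1)) = 82*(2*(-2)*(14 - 2)) - 15*(-5) = 82*(2*(-2)*12) + 75 = 82*(-48) + 75 = -3936 + 75 = -3861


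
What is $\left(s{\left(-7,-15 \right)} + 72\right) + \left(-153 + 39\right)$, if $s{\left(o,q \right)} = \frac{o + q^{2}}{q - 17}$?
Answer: $- \frac{781}{16} \approx -48.813$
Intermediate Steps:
$s{\left(o,q \right)} = \frac{o + q^{2}}{-17 + q}$
$\left(s{\left(-7,-15 \right)} + 72\right) + \left(-153 + 39\right) = \left(\frac{-7 + \left(-15\right)^{2}}{-17 - 15} + 72\right) + \left(-153 + 39\right) = \left(\frac{-7 + 225}{-32} + 72\right) - 114 = \left(\left(- \frac{1}{32}\right) 218 + 72\right) - 114 = \left(- \frac{109}{16} + 72\right) - 114 = \frac{1043}{16} - 114 = - \frac{781}{16}$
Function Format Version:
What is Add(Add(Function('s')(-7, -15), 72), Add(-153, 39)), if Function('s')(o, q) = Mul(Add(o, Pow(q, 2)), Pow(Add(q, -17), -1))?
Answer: Rational(-781, 16) ≈ -48.813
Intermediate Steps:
Function('s')(o, q) = Mul(Pow(Add(-17, q), -1), Add(o, Pow(q, 2))) (Function('s')(o, q) = Mul(Add(o, Pow(q, 2)), Pow(Add(-17, q), -1)) = Mul(Pow(Add(-17, q), -1), Add(o, Pow(q, 2))))
Add(Add(Function('s')(-7, -15), 72), Add(-153, 39)) = Add(Add(Mul(Pow(Add(-17, -15), -1), Add(-7, Pow(-15, 2))), 72), Add(-153, 39)) = Add(Add(Mul(Pow(-32, -1), Add(-7, 225)), 72), -114) = Add(Add(Mul(Rational(-1, 32), 218), 72), -114) = Add(Add(Rational(-109, 16), 72), -114) = Add(Rational(1043, 16), -114) = Rational(-781, 16)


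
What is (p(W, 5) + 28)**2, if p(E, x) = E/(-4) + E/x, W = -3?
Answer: 316969/400 ≈ 792.42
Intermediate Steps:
p(E, x) = -E/4 + E/x (p(E, x) = E*(-1/4) + E/x = -E/4 + E/x)
(p(W, 5) + 28)**2 = ((-1/4*(-3) - 3/5) + 28)**2 = ((3/4 - 3*1/5) + 28)**2 = ((3/4 - 3/5) + 28)**2 = (3/20 + 28)**2 = (563/20)**2 = 316969/400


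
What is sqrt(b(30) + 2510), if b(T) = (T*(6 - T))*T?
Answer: I*sqrt(19090) ≈ 138.17*I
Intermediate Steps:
b(T) = T**2*(6 - T)
sqrt(b(30) + 2510) = sqrt(30**2*(6 - 1*30) + 2510) = sqrt(900*(6 - 30) + 2510) = sqrt(900*(-24) + 2510) = sqrt(-21600 + 2510) = sqrt(-19090) = I*sqrt(19090)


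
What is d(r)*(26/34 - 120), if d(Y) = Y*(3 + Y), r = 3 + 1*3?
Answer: -109458/17 ≈ -6438.7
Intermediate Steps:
r = 6 (r = 3 + 3 = 6)
d(r)*(26/34 - 120) = (6*(3 + 6))*(26/34 - 120) = (6*9)*(26*(1/34) - 120) = 54*(13/17 - 120) = 54*(-2027/17) = -109458/17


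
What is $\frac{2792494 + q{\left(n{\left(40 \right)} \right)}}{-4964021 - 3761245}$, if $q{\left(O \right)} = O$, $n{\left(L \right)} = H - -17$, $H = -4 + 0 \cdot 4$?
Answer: $- \frac{2792507}{8725266} \approx -0.32005$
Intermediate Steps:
$H = -4$ ($H = -4 + 0 = -4$)
$n{\left(L \right)} = 13$ ($n{\left(L \right)} = -4 - -17 = -4 + 17 = 13$)
$\frac{2792494 + q{\left(n{\left(40 \right)} \right)}}{-4964021 - 3761245} = \frac{2792494 + 13}{-4964021 - 3761245} = \frac{2792507}{-8725266} = 2792507 \left(- \frac{1}{8725266}\right) = - \frac{2792507}{8725266}$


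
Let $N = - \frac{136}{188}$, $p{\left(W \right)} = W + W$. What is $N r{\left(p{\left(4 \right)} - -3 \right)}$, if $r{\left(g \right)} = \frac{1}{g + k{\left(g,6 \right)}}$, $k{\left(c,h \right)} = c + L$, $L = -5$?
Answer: $- \frac{2}{47} \approx -0.042553$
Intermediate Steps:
$k{\left(c,h \right)} = -5 + c$ ($k{\left(c,h \right)} = c - 5 = -5 + c$)
$p{\left(W \right)} = 2 W$
$r{\left(g \right)} = \frac{1}{-5 + 2 g}$ ($r{\left(g \right)} = \frac{1}{g + \left(-5 + g\right)} = \frac{1}{-5 + 2 g}$)
$N = - \frac{34}{47}$ ($N = \left(-136\right) \frac{1}{188} = - \frac{34}{47} \approx -0.7234$)
$N r{\left(p{\left(4 \right)} - -3 \right)} = - \frac{34}{47 \left(-5 + 2 \left(2 \cdot 4 - -3\right)\right)} = - \frac{34}{47 \left(-5 + 2 \left(8 + 3\right)\right)} = - \frac{34}{47 \left(-5 + 2 \cdot 11\right)} = - \frac{34}{47 \left(-5 + 22\right)} = - \frac{34}{47 \cdot 17} = \left(- \frac{34}{47}\right) \frac{1}{17} = - \frac{2}{47}$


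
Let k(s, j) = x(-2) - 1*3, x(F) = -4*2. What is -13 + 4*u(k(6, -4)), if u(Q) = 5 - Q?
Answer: 51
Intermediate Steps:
x(F) = -8
k(s, j) = -11 (k(s, j) = -8 - 1*3 = -8 - 3 = -11)
-13 + 4*u(k(6, -4)) = -13 + 4*(5 - 1*(-11)) = -13 + 4*(5 + 11) = -13 + 4*16 = -13 + 64 = 51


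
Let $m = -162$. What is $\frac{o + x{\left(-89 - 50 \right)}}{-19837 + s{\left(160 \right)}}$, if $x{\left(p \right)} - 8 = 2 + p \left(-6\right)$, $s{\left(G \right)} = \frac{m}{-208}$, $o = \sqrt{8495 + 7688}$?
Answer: $- \frac{87776}{2062967} - \frac{104 \sqrt{16183}}{2062967} \approx -0.048962$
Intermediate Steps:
$o = \sqrt{16183} \approx 127.21$
$s{\left(G \right)} = \frac{81}{104}$ ($s{\left(G \right)} = - \frac{162}{-208} = \left(-162\right) \left(- \frac{1}{208}\right) = \frac{81}{104}$)
$x{\left(p \right)} = 10 - 6 p$ ($x{\left(p \right)} = 8 + \left(2 + p \left(-6\right)\right) = 8 - \left(-2 + 6 p\right) = 10 - 6 p$)
$\frac{o + x{\left(-89 - 50 \right)}}{-19837 + s{\left(160 \right)}} = \frac{\sqrt{16183} - \left(-10 + 6 \left(-89 - 50\right)\right)}{-19837 + \frac{81}{104}} = \frac{\sqrt{16183} - \left(-10 + 6 \left(-89 - 50\right)\right)}{- \frac{2062967}{104}} = \left(\sqrt{16183} + \left(10 - -834\right)\right) \left(- \frac{104}{2062967}\right) = \left(\sqrt{16183} + \left(10 + 834\right)\right) \left(- \frac{104}{2062967}\right) = \left(\sqrt{16183} + 844\right) \left(- \frac{104}{2062967}\right) = \left(844 + \sqrt{16183}\right) \left(- \frac{104}{2062967}\right) = - \frac{87776}{2062967} - \frac{104 \sqrt{16183}}{2062967}$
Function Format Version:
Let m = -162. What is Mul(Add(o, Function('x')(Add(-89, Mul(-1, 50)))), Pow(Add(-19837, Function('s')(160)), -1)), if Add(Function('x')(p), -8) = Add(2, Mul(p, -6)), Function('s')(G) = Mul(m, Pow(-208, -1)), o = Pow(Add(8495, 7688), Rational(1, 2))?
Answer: Add(Rational(-87776, 2062967), Mul(Rational(-104, 2062967), Pow(16183, Rational(1, 2)))) ≈ -0.048962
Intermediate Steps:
o = Pow(16183, Rational(1, 2)) ≈ 127.21
Function('s')(G) = Rational(81, 104) (Function('s')(G) = Mul(-162, Pow(-208, -1)) = Mul(-162, Rational(-1, 208)) = Rational(81, 104))
Function('x')(p) = Add(10, Mul(-6, p)) (Function('x')(p) = Add(8, Add(2, Mul(p, -6))) = Add(8, Add(2, Mul(-6, p))) = Add(10, Mul(-6, p)))
Mul(Add(o, Function('x')(Add(-89, Mul(-1, 50)))), Pow(Add(-19837, Function('s')(160)), -1)) = Mul(Add(Pow(16183, Rational(1, 2)), Add(10, Mul(-6, Add(-89, Mul(-1, 50))))), Pow(Add(-19837, Rational(81, 104)), -1)) = Mul(Add(Pow(16183, Rational(1, 2)), Add(10, Mul(-6, Add(-89, -50)))), Pow(Rational(-2062967, 104), -1)) = Mul(Add(Pow(16183, Rational(1, 2)), Add(10, Mul(-6, -139))), Rational(-104, 2062967)) = Mul(Add(Pow(16183, Rational(1, 2)), Add(10, 834)), Rational(-104, 2062967)) = Mul(Add(Pow(16183, Rational(1, 2)), 844), Rational(-104, 2062967)) = Mul(Add(844, Pow(16183, Rational(1, 2))), Rational(-104, 2062967)) = Add(Rational(-87776, 2062967), Mul(Rational(-104, 2062967), Pow(16183, Rational(1, 2))))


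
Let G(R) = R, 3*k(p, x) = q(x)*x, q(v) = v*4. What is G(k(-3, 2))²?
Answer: 256/9 ≈ 28.444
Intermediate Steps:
q(v) = 4*v
k(p, x) = 4*x²/3 (k(p, x) = ((4*x)*x)/3 = (4*x²)/3 = 4*x²/3)
G(k(-3, 2))² = ((4/3)*2²)² = ((4/3)*4)² = (16/3)² = 256/9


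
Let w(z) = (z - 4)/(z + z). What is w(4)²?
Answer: 0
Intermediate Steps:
w(z) = (-4 + z)/(2*z) (w(z) = (-4 + z)/((2*z)) = (-4 + z)*(1/(2*z)) = (-4 + z)/(2*z))
w(4)² = ((½)*(-4 + 4)/4)² = ((½)*(¼)*0)² = 0² = 0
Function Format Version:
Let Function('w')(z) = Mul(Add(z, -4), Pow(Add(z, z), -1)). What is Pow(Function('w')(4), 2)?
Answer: 0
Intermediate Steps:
Function('w')(z) = Mul(Rational(1, 2), Pow(z, -1), Add(-4, z)) (Function('w')(z) = Mul(Add(-4, z), Pow(Mul(2, z), -1)) = Mul(Add(-4, z), Mul(Rational(1, 2), Pow(z, -1))) = Mul(Rational(1, 2), Pow(z, -1), Add(-4, z)))
Pow(Function('w')(4), 2) = Pow(Mul(Rational(1, 2), Pow(4, -1), Add(-4, 4)), 2) = Pow(Mul(Rational(1, 2), Rational(1, 4), 0), 2) = Pow(0, 2) = 0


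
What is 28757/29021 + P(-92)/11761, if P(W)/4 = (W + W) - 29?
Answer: 313485185/341315981 ≈ 0.91846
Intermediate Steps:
P(W) = -116 + 8*W (P(W) = 4*((W + W) - 29) = 4*(2*W - 29) = 4*(-29 + 2*W) = -116 + 8*W)
28757/29021 + P(-92)/11761 = 28757/29021 + (-116 + 8*(-92))/11761 = 28757*(1/29021) + (-116 - 736)*(1/11761) = 28757/29021 - 852*1/11761 = 28757/29021 - 852/11761 = 313485185/341315981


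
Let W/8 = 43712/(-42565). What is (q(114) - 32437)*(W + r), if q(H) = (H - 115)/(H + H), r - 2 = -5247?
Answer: 1653687514983077/9704820 ≈ 1.7040e+8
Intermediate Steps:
r = -5245 (r = 2 - 5247 = -5245)
q(H) = (-115 + H)/(2*H) (q(H) = (-115 + H)/((2*H)) = (-115 + H)*(1/(2*H)) = (-115 + H)/(2*H))
W = -349696/42565 (W = 8*(43712/(-42565)) = 8*(43712*(-1/42565)) = 8*(-43712/42565) = -349696/42565 ≈ -8.2156)
(q(114) - 32437)*(W + r) = ((½)*(-115 + 114)/114 - 32437)*(-349696/42565 - 5245) = ((½)*(1/114)*(-1) - 32437)*(-223603121/42565) = (-1/228 - 32437)*(-223603121/42565) = -7395637/228*(-223603121/42565) = 1653687514983077/9704820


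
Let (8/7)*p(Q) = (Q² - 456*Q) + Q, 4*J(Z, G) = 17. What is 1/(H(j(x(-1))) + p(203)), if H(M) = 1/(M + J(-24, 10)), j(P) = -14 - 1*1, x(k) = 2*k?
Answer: -86/3849497 ≈ -2.2341e-5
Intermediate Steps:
J(Z, G) = 17/4 (J(Z, G) = (¼)*17 = 17/4)
j(P) = -15 (j(P) = -14 - 1 = -15)
p(Q) = -3185*Q/8 + 7*Q²/8 (p(Q) = 7*((Q² - 456*Q) + Q)/8 = 7*(Q² - 455*Q)/8 = -3185*Q/8 + 7*Q²/8)
H(M) = 1/(17/4 + M) (H(M) = 1/(M + 17/4) = 1/(17/4 + M))
1/(H(j(x(-1))) + p(203)) = 1/(4/(17 + 4*(-15)) + (7/8)*203*(-455 + 203)) = 1/(4/(17 - 60) + (7/8)*203*(-252)) = 1/(4/(-43) - 89523/2) = 1/(4*(-1/43) - 89523/2) = 1/(-4/43 - 89523/2) = 1/(-3849497/86) = -86/3849497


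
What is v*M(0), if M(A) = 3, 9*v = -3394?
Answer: -3394/3 ≈ -1131.3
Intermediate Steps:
v = -3394/9 (v = (⅑)*(-3394) = -3394/9 ≈ -377.11)
v*M(0) = -3394/9*3 = -3394/3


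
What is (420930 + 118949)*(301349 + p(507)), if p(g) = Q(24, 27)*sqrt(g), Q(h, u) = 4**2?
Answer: 162691996771 + 112294832*sqrt(3) ≈ 1.6289e+11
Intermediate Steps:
Q(h, u) = 16
p(g) = 16*sqrt(g)
(420930 + 118949)*(301349 + p(507)) = (420930 + 118949)*(301349 + 16*sqrt(507)) = 539879*(301349 + 16*(13*sqrt(3))) = 539879*(301349 + 208*sqrt(3)) = 162691996771 + 112294832*sqrt(3)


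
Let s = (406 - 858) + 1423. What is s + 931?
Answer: 1902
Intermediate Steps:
s = 971 (s = -452 + 1423 = 971)
s + 931 = 971 + 931 = 1902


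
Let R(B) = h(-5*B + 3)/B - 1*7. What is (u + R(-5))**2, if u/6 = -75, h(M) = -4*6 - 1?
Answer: 204304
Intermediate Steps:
h(M) = -25 (h(M) = -24 - 1 = -25)
u = -450 (u = 6*(-75) = -450)
R(B) = -7 - 25/B (R(B) = -25/B - 1*7 = -25/B - 7 = -7 - 25/B)
(u + R(-5))**2 = (-450 + (-7 - 25/(-5)))**2 = (-450 + (-7 - 25*(-1/5)))**2 = (-450 + (-7 + 5))**2 = (-450 - 2)**2 = (-452)**2 = 204304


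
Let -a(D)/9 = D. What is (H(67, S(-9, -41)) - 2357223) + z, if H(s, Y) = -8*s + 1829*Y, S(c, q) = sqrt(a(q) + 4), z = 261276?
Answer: -2096483 + 1829*sqrt(373) ≈ -2.0612e+6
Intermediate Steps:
a(D) = -9*D
S(c, q) = sqrt(4 - 9*q) (S(c, q) = sqrt(-9*q + 4) = sqrt(4 - 9*q))
(H(67, S(-9, -41)) - 2357223) + z = ((-8*67 + 1829*sqrt(4 - 9*(-41))) - 2357223) + 261276 = ((-536 + 1829*sqrt(4 + 369)) - 2357223) + 261276 = ((-536 + 1829*sqrt(373)) - 2357223) + 261276 = (-2357759 + 1829*sqrt(373)) + 261276 = -2096483 + 1829*sqrt(373)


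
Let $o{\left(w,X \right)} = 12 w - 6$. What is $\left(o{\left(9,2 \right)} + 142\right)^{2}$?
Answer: $59536$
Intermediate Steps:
$o{\left(w,X \right)} = -6 + 12 w$
$\left(o{\left(9,2 \right)} + 142\right)^{2} = \left(\left(-6 + 12 \cdot 9\right) + 142\right)^{2} = \left(\left(-6 + 108\right) + 142\right)^{2} = \left(102 + 142\right)^{2} = 244^{2} = 59536$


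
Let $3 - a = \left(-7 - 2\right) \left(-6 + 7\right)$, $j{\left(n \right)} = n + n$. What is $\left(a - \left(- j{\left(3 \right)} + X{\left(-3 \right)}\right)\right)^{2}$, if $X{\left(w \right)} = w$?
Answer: $441$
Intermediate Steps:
$j{\left(n \right)} = 2 n$
$a = 12$ ($a = 3 - \left(-7 - 2\right) \left(-6 + 7\right) = 3 - \left(-9\right) 1 = 3 - -9 = 3 + 9 = 12$)
$\left(a - \left(- j{\left(3 \right)} + X{\left(-3 \right)}\right)\right)^{2} = \left(12 + \left(2 \cdot 3 - -3\right)\right)^{2} = \left(12 + \left(6 + 3\right)\right)^{2} = \left(12 + 9\right)^{2} = 21^{2} = 441$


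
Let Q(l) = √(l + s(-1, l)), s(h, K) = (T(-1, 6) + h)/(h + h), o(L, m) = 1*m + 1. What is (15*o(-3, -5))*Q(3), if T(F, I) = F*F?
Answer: -60*√3 ≈ -103.92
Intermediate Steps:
T(F, I) = F²
o(L, m) = 1 + m (o(L, m) = m + 1 = 1 + m)
s(h, K) = (1 + h)/(2*h) (s(h, K) = ((-1)² + h)/(h + h) = (1 + h)/((2*h)) = (1 + h)*(1/(2*h)) = (1 + h)/(2*h))
Q(l) = √l (Q(l) = √(l + (½)*(1 - 1)/(-1)) = √(l + (½)*(-1)*0) = √(l + 0) = √l)
(15*o(-3, -5))*Q(3) = (15*(1 - 5))*√3 = (15*(-4))*√3 = -60*√3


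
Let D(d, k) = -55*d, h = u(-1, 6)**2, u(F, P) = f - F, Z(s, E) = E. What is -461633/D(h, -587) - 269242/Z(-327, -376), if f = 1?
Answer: 14550453/5170 ≈ 2814.4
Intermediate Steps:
u(F, P) = 1 - F
h = 4 (h = (1 - 1*(-1))**2 = (1 + 1)**2 = 2**2 = 4)
-461633/D(h, -587) - 269242/Z(-327, -376) = -461633/((-55*4)) - 269242/(-376) = -461633/(-220) - 269242*(-1/376) = -461633*(-1/220) + 134621/188 = 461633/220 + 134621/188 = 14550453/5170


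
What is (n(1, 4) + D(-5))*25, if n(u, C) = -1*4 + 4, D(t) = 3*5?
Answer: 375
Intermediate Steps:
D(t) = 15
n(u, C) = 0 (n(u, C) = -4 + 4 = 0)
(n(1, 4) + D(-5))*25 = (0 + 15)*25 = 15*25 = 375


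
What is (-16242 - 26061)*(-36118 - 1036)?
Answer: 1571725662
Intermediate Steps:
(-16242 - 26061)*(-36118 - 1036) = -42303*(-37154) = 1571725662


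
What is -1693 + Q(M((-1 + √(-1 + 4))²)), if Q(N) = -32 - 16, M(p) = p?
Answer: -1741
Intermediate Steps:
Q(N) = -48
-1693 + Q(M((-1 + √(-1 + 4))²)) = -1693 - 48 = -1741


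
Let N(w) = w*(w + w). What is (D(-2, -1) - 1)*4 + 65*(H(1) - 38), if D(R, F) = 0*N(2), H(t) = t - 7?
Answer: -2864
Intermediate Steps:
H(t) = -7 + t
N(w) = 2*w**2 (N(w) = w*(2*w) = 2*w**2)
D(R, F) = 0 (D(R, F) = 0*(2*2**2) = 0*(2*4) = 0*8 = 0)
(D(-2, -1) - 1)*4 + 65*(H(1) - 38) = (0 - 1)*4 + 65*((-7 + 1) - 38) = -1*4 + 65*(-6 - 38) = -4 + 65*(-44) = -4 - 2860 = -2864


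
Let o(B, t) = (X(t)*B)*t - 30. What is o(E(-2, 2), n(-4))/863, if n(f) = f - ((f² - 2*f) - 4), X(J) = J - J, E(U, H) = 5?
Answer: -30/863 ≈ -0.034762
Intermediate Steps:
X(J) = 0
n(f) = 4 - f² + 3*f (n(f) = f - (-4 + f² - 2*f) = f + (4 - f² + 2*f) = 4 - f² + 3*f)
o(B, t) = -30 (o(B, t) = (0*B)*t - 30 = 0*t - 30 = 0 - 30 = -30)
o(E(-2, 2), n(-4))/863 = -30/863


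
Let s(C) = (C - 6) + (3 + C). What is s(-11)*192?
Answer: -4800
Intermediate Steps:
s(C) = -3 + 2*C (s(C) = (-6 + C) + (3 + C) = -3 + 2*C)
s(-11)*192 = (-3 + 2*(-11))*192 = (-3 - 22)*192 = -25*192 = -4800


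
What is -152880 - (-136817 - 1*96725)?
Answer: 80662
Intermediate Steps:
-152880 - (-136817 - 1*96725) = -152880 - (-136817 - 96725) = -152880 - 1*(-233542) = -152880 + 233542 = 80662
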